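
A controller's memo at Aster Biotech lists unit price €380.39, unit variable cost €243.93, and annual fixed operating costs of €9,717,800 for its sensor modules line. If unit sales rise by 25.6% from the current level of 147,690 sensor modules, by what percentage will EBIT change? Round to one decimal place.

+49.4%

Total contribution margin = 147,690 × €136.46 = €20,153,777.40.
EBIT = €20,153,777.40 − €9,717,800 = €10,435,977.40.
So DOL = total CM / EBIT = €20,153,777.40 / €10,435,977.40 = 1.9312.
Operating income changes by 1.9312 × +25.6% = +49.4%.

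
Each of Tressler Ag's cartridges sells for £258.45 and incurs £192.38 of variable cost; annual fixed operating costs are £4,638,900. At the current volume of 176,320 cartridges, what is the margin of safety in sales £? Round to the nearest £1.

£27,423,639

Unit CM = price − variable cost = £258.45 − £192.38 = £66.07. Break-even units = £4,638,900 ÷ £66.07 = 70,211.90; break-even revenue = 70,211.90 × £258.45 = £18,146,264.64.
Current sales = 176,320 × £258.45 = £45,569,904.00.
Margin of safety = £45,569,904.00 − £18,146,264.64 = £27,423,639.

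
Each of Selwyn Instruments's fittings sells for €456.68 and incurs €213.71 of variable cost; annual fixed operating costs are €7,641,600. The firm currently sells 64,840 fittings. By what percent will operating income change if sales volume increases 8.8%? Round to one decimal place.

+17.1%

Contribution at this volume is 64,840 × €242.97 = €15,754,174.80.
Operating income = contribution − fixed costs = €15,754,174.80 − €7,641,600 = €8,112,574.80.
So DOL = total CM / EBIT = €15,754,174.80 / €8,112,574.80 = 1.9419.
So EBIT moves 1.9419 × (+8.8%) = +17.1%.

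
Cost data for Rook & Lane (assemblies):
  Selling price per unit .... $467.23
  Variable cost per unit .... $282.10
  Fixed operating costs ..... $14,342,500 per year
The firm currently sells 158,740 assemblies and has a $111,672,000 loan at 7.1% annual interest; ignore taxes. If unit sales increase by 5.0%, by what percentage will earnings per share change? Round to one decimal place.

At 158,740 units, contribution = 158,740 × $185.13 = $29,387,536.20.
Subtracting fixed costs: EBIT = $29,387,536.20 − $14,342,500 = $15,045,036.20.
Interest = $7,928,712.00, so EBIT − I = $7,116,324.20.
Degree of combined leverage = contribution ÷ (EBIT − I) = $29,387,536.20 ÷ $7,116,324.20 = 4.1296.
%ΔEPS = DCL × %ΔSales = 4.1296 × +5.0% = +20.6%.

+20.6%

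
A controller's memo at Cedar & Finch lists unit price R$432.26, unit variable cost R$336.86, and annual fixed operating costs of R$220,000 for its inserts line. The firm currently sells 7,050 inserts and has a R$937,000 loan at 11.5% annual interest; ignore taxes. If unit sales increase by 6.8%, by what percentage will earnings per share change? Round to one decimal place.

+13.3%

Total contribution margin = 7,050 × R$95.40 = R$672,570.00.
Subtracting fixed costs: EBIT = R$672,570.00 − R$220,000 = R$452,570.00.
Interest = R$107,755.00, so EBIT − I = R$344,815.00.
Degree of combined leverage = contribution ÷ (EBIT − I) = R$672,570.00 ÷ R$344,815.00 = 1.9505.
EPS therefore changes by 1.9505 × (+6.8%) = +13.3%.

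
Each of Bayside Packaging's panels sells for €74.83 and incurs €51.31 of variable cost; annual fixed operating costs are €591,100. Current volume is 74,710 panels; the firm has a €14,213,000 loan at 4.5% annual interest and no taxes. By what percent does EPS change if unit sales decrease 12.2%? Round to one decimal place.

Contribution at this volume is 74,710 × €23.52 = €1,757,179.20.
Subtracting fixed costs: EBIT = €1,757,179.20 − €591,100 = €1,166,079.20.
Interest = €639,585.00, so EBIT − I = €526,494.20.
Degree of combined leverage = contribution ÷ (EBIT − I) = €1,757,179.20 ÷ €526,494.20 = 3.3375.
%ΔEPS = DCL × %ΔSales = 3.3375 × -12.2% = -40.7%.

-40.7%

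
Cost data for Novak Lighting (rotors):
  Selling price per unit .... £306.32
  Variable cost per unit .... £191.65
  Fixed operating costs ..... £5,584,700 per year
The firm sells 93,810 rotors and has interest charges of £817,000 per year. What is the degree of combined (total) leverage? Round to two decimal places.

Total contribution margin = 93,810 × £114.67 = £10,757,192.70.
Subtracting fixed costs: EBIT = £10,757,192.70 − £5,584,700 = £5,172,492.70. Interest = £817,000.00, so EBIT − I = £4,355,492.70.
Degree of total leverage = total CM / (EBIT − interest) = £10,757,192.70 / £4,355,492.70 = 2.4698.

2.47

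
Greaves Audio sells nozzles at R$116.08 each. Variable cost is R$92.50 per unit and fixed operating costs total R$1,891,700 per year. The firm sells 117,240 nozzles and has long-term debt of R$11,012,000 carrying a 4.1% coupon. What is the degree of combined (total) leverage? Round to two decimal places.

At 117,240 units, contribution = 117,240 × R$23.58 = R$2,764,519.20.
Operating income = contribution − fixed costs = R$2,764,519.20 − R$1,891,700 = R$872,819.20. Interest = R$451,492.00, so EBIT − I = R$421,327.20.
DCL = contribution ÷ (EBIT − I) = R$2,764,519.20 ÷ R$421,327.20 = 6.5615.

6.56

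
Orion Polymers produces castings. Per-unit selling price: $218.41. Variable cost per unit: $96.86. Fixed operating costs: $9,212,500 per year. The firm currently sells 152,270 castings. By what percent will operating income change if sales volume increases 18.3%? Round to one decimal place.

Contribution at this volume is 152,270 × $121.55 = $18,508,418.50.
Operating income = contribution − fixed costs = $18,508,418.50 − $9,212,500 = $9,295,918.50.
So DOL = total CM / EBIT = $18,508,418.50 / $9,295,918.50 = 1.9910.
Operating income changes by 1.9910 × +18.3% = +36.4%.

+36.4%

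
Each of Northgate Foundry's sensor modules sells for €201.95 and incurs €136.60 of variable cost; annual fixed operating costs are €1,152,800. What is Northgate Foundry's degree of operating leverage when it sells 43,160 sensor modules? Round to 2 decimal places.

1.69

Total contribution margin = 43,160 × €65.35 = €2,820,506.00.
Operating income = contribution − fixed costs = €2,820,506.00 − €1,152,800 = €1,667,706.00.
Degree of operating leverage = €2,820,506.00 / €1,667,706.00 = 1.6912.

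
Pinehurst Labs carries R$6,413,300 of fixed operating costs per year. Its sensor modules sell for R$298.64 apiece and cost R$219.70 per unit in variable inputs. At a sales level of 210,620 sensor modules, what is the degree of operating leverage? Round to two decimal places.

Contribution at this volume is 210,620 × R$78.94 = R$16,626,342.80.
EBIT = R$16,626,342.80 − R$6,413,300 = R$10,213,042.80.
Degree of operating leverage = R$16,626,342.80 / R$10,213,042.80 = 1.6280.

1.63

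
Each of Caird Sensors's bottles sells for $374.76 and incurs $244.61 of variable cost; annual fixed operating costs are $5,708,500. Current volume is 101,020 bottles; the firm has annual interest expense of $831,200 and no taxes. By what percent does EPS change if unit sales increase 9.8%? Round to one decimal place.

At 101,020 units, contribution = 101,020 × $130.15 = $13,147,753.00.
Operating income = contribution − fixed costs = $13,147,753.00 − $5,708,500 = $7,439,253.00.
After interest of $831,200.00, pre-tax earnings = $6,608,053.00.
DCL = total CM / (EBIT − I) = $13,147,753.00 / $6,608,053.00 = 1.9897.
%ΔEPS = DCL × %ΔSales = 1.9897 × +9.8% = +19.5%.

+19.5%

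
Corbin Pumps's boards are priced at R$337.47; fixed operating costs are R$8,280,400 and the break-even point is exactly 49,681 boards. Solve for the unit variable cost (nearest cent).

R$170.80

Contribution per unit must be FC / Q = R$8,280,400 / 49,681 = R$166.6714.
Variable cost per unit = R$337.47 − R$166.6714 = R$170.80.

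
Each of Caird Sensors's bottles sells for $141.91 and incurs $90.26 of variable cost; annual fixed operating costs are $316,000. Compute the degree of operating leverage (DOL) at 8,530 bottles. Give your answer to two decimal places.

Total contribution margin = 8,530 × $51.65 = $440,574.50.
Subtracting fixed costs: EBIT = $440,574.50 − $316,000 = $124,574.50.
So DOL = total CM / EBIT = $440,574.50 / $124,574.50 = 3.5366.

3.54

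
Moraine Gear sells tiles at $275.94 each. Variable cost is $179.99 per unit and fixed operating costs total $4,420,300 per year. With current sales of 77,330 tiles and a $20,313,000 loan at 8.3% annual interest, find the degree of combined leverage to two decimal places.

5.65

At 77,330 units, contribution = 77,330 × $95.95 = $7,419,813.50.
EBIT = $7,419,813.50 − $4,420,300 = $2,999,513.50. Interest = $1,685,979.00, so EBIT − I = $1,313,534.50.
Degree of total leverage = total CM / (EBIT − interest) = $7,419,813.50 / $1,313,534.50 = 5.6487.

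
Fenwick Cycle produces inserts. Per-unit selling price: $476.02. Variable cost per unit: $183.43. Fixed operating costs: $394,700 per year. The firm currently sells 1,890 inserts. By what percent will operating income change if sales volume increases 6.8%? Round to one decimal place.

+23.8%

Total contribution margin = 1,890 × $292.59 = $552,995.10.
EBIT = $552,995.10 − $394,700 = $158,295.10.
So DOL = total CM / EBIT = $552,995.10 / $158,295.10 = 3.4934.
So EBIT moves 3.4934 × (+6.8%) = +23.8%.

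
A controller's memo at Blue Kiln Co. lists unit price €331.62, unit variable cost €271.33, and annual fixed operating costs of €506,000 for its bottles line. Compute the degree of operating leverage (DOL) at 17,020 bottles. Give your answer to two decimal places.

Total contribution margin = 17,020 × €60.29 = €1,026,135.80.
EBIT = €1,026,135.80 − €506,000 = €520,135.80.
DOL = contribution ÷ EBIT = €1,026,135.80 ÷ €520,135.80 = 1.9728.

1.97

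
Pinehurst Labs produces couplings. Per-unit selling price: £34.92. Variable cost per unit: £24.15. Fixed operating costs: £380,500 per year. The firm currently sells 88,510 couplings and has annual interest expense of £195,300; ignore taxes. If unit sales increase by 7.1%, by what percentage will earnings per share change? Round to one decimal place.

+17.9%

At 88,510 units, contribution = 88,510 × £10.77 = £953,252.70.
EBIT = £953,252.70 − £380,500 = £572,752.70.
Interest = £195,300.00, so EBIT − I = £377,452.70.
Degree of combined leverage = contribution ÷ (EBIT − I) = £953,252.70 ÷ £377,452.70 = 2.5255.
%ΔEPS = DCL × %ΔSales = 2.5255 × +7.1% = +17.9%.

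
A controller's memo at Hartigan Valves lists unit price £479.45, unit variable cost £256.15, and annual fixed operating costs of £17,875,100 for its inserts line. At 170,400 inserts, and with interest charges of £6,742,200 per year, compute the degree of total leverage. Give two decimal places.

2.83

Contribution at this volume is 170,400 × £223.30 = £38,050,320.00.
EBIT = £38,050,320.00 − £17,875,100 = £20,175,220.00. Interest = £6,742,200.00, so EBIT − I = £13,433,020.00.
Degree of total leverage = total CM / (EBIT − interest) = £38,050,320.00 / £13,433,020.00 = 2.8326.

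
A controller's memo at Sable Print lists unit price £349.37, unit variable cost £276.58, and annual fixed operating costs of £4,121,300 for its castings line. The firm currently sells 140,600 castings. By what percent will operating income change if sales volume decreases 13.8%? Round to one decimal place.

-23.1%

Total contribution margin = 140,600 × £72.79 = £10,234,274.00.
Operating income = contribution − fixed costs = £10,234,274.00 − £4,121,300 = £6,112,974.00.
DOL = contribution ÷ EBIT = £10,234,274.00 ÷ £6,112,974.00 = 1.6742.
Operating income changes by 1.6742 × -13.8% = -23.1%.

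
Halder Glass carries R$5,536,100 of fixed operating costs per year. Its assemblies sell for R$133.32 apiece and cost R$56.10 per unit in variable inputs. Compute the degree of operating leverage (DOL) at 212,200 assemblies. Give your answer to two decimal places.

Contribution at this volume is 212,200 × R$77.22 = R$16,386,084.00.
Subtracting fixed costs: EBIT = R$16,386,084.00 − R$5,536,100 = R$10,849,984.00.
So DOL = total CM / EBIT = R$16,386,084.00 / R$10,849,984.00 = 1.5102.

1.51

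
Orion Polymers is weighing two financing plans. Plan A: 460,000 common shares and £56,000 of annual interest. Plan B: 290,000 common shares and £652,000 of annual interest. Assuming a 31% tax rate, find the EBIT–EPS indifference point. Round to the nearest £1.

Set EPS_A = EPS_B: (EBIT − £56,000)(1 − 0.31) ÷ 460,000 = (EBIT − £652,000)(1 − 0.31) ÷ 290,000.
The (1 − t) factor cancels: (EBIT − 56,000) × 290,000 = (EBIT − 652,000) × 460,000.
EBIT × (460,000 − 290,000) = 652,000 × 460,000 − 56,000 × 290,000 = 283,680,000,000, so EBIT = 283,680,000,000 ÷ 170,000 = 1,668,705.88.

£1,668,706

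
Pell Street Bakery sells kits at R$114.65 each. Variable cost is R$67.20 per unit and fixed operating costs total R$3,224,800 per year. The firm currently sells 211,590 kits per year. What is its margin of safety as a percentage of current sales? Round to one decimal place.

Contribution margin per unit = R$114.65 − R$67.20 = R$47.45. Break-even units = R$3,224,800 ÷ R$47.45 = 67,962.07; break-even revenue = 67,962.07 × R$114.65 = R$7,791,850.79.
Actual sales revenue = 211,590 × R$114.65 = R$24,258,793.50.
Margin of safety = (R$24,258,793.50 − R$7,791,850.79) ÷ R$24,258,793.50 = 67.9%.

67.9%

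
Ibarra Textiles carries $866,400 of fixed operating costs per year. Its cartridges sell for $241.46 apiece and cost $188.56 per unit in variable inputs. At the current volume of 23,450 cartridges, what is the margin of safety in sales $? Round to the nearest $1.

Unit CM = price − variable cost = $241.46 − $188.56 = $52.90. Break-even units = $866,400 ÷ $52.90 = 16,378.07; break-even revenue = 16,378.07 × $241.46 = $3,954,649.22.
Actual sales revenue = 23,450 × $241.46 = $5,662,237.00.
Margin of safety = $5,662,237.00 − $3,954,649.22 = $1,707,588.

$1,707,588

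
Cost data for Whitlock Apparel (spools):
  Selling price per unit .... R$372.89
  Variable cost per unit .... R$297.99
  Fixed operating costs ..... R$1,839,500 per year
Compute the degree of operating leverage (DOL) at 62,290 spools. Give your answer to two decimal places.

Total contribution margin = 62,290 × R$74.90 = R$4,665,521.00.
Subtracting fixed costs: EBIT = R$4,665,521.00 − R$1,839,500 = R$2,826,021.00.
DOL = contribution ÷ EBIT = R$4,665,521.00 ÷ R$2,826,021.00 = 1.6509.

1.65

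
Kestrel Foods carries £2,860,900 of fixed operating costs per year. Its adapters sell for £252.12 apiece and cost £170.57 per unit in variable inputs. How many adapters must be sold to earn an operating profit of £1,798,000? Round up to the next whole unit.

57,130 adapters

Each unit contributes £252.12 − £170.57 = £81.55.
Need Q such that Q × £81.55 − £2,860,900 = £1,798,000, i.e. Q = £4,658,900 / £81.55 = 57,129.37 → 57,130.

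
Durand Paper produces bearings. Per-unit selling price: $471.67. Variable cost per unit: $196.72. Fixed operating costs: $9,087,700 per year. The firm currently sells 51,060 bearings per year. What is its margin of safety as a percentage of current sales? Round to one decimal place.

35.3%

Each unit contributes $471.67 − $196.72 = $274.95. Break-even units = $9,087,700 ÷ $274.95 = 33,052.19; break-even revenue = 33,052.19 × $471.67 = $15,589,727.07.
Actual sales revenue = 51,060 × $471.67 = $24,083,470.20.
Margin of safety = ($24,083,470.20 − $15,589,727.07) ÷ $24,083,470.20 = 35.3%.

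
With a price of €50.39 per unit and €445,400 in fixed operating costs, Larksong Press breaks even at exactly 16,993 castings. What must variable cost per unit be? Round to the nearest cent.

€24.18

Contribution per unit must be FC / Q = €445,400 / 16,993 = €26.2108.
Hence VC = price − CM = €50.39 − €26.2108 = €24.18.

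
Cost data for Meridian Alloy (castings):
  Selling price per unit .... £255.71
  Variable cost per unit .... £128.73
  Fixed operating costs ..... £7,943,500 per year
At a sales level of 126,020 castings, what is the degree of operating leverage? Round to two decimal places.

Total contribution margin = 126,020 × £126.98 = £16,002,019.60.
EBIT = £16,002,019.60 − £7,943,500 = £8,058,519.60.
DOL = contribution ÷ EBIT = £16,002,019.60 ÷ £8,058,519.60 = 1.9857.

1.99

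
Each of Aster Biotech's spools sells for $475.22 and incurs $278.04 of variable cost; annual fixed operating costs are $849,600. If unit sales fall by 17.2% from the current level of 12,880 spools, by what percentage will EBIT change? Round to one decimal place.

-25.8%

At 12,880 units, contribution = 12,880 × $197.18 = $2,539,678.40.
Subtracting fixed costs: EBIT = $2,539,678.40 − $849,600 = $1,690,078.40.
Degree of operating leverage = $2,539,678.40 / $1,690,078.40 = 1.5027.
Operating income changes by 1.5027 × -17.2% = -25.8%.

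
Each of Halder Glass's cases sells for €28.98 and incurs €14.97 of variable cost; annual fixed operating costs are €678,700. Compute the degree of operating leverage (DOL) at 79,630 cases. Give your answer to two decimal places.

2.55

Total contribution margin = 79,630 × €14.01 = €1,115,616.30.
EBIT = €1,115,616.30 − €678,700 = €436,916.30.
So DOL = total CM / EBIT = €1,115,616.30 / €436,916.30 = 2.5534.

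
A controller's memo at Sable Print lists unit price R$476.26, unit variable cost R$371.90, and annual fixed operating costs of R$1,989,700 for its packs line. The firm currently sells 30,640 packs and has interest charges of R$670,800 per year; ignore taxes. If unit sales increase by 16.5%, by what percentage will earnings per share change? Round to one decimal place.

At 30,640 units, contribution = 30,640 × R$104.36 = R$3,197,590.40.
Operating income = contribution − fixed costs = R$3,197,590.40 − R$1,989,700 = R$1,207,890.40.
After interest of R$670,800.00, pre-tax earnings = R$537,090.40.
Degree of combined leverage = contribution ÷ (EBIT − I) = R$3,197,590.40 ÷ R$537,090.40 = 5.9535.
%ΔEPS = DCL × %ΔSales = 5.9535 × +16.5% = +98.2%.

+98.2%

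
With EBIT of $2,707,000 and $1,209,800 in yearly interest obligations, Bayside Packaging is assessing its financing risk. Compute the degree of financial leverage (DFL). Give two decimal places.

Annual interest charges come to $1,209,800.00.
Degree of financial leverage = EBIT / (EBIT − interest) = $2,707,000 / $1,497,200.00 = 1.8080.

1.81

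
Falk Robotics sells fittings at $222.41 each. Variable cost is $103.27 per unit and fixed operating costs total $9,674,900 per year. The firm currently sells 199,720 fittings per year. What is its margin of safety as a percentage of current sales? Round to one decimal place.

59.3%

Each unit contributes $222.41 − $103.27 = $119.14. Break-even units = $9,674,900 ÷ $119.14 = 81,206.14; break-even revenue = 81,206.14 × $222.41 = $18,061,058.49.
Actual sales revenue = 199,720 × $222.41 = $44,419,725.20.
Margin of safety = ($44,419,725.20 − $18,061,058.49) ÷ $44,419,725.20 = 59.3%.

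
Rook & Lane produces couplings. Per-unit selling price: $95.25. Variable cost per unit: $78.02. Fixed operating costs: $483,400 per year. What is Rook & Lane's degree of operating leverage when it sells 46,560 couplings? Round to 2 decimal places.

Contribution at this volume is 46,560 × $17.23 = $802,228.80.
Operating income = contribution − fixed costs = $802,228.80 − $483,400 = $318,828.80.
So DOL = total CM / EBIT = $802,228.80 / $318,828.80 = 2.5162.

2.52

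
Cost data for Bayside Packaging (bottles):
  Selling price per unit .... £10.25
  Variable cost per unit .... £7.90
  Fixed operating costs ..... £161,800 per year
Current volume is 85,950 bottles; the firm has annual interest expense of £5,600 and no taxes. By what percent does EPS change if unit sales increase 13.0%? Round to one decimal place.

+75.9%

Total contribution margin = 85,950 × £2.35 = £201,982.50.
Operating income = contribution − fixed costs = £201,982.50 − £161,800 = £40,182.50.
After interest of £5,600.00, pre-tax earnings = £34,582.50.
DCL = total CM / (EBIT − I) = £201,982.50 / £34,582.50 = 5.8406.
%ΔEPS = DCL × %ΔSales = 5.8406 × +13.0% = +75.9%.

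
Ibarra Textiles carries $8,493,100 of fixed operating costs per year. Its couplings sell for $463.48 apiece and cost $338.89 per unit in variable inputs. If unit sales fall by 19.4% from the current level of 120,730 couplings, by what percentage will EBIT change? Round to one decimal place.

-44.6%

At 120,730 units, contribution = 120,730 × $124.59 = $15,041,750.70.
EBIT = $15,041,750.70 − $8,493,100 = $6,548,650.70.
So DOL = total CM / EBIT = $15,041,750.70 / $6,548,650.70 = 2.2969.
%ΔEBIT = DOL × %ΔSales = 2.2969 × -19.4% = -44.6%.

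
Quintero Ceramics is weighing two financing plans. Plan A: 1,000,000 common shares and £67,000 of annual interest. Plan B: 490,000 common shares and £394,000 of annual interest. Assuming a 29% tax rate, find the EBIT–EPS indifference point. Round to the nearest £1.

£708,176

At indifference, (EBIT − 67,000)(1 − t)/1,000,000 = (EBIT − 394,000)(1 − t)/490,000.
Cancelling (1 − t) and cross-multiplying: 490,000·(EBIT − 67,000) = 1,000,000·(EBIT − 394,000).
EBIT × (1,000,000 − 490,000) = 394,000 × 1,000,000 − 67,000 × 490,000 = 361,170,000,000, so EBIT = 361,170,000,000 ÷ 510,000 = 708,176.47.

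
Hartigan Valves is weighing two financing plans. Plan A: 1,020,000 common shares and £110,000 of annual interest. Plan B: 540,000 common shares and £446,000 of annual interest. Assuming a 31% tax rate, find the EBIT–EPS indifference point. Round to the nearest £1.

£824,000

At indifference, (EBIT − 110,000)(1 − t)/1,020,000 = (EBIT − 446,000)(1 − t)/540,000.
Cancelling (1 − t) and cross-multiplying: 540,000·(EBIT − 110,000) = 1,020,000·(EBIT − 446,000).
Solving, EBIT = (446,000·1,020,000 − 110,000·540,000) / (1,020,000 − 540,000) = 395,520,000,000 / 480,000 = 824,000.00.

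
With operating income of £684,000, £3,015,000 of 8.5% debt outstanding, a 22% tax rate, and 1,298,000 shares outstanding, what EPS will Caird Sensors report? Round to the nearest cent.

Pre-tax income = £684,000 − £256,275.00 = £427,725.00.
After tax at 22%: net income = £427,725.00 × 0.78 = £333,625.50.
EPS = £333,625.50 ÷ 1,298,000 = £0.26.

£0.26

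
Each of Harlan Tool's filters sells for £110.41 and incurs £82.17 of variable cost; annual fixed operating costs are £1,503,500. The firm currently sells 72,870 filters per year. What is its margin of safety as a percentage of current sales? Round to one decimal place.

26.9%

Each unit contributes £110.41 − £82.17 = £28.24. Break-even units = £1,503,500 ÷ £28.24 = 53,240.08; break-even revenue = 53,240.08 × £110.41 = £5,878,237.78.
Current sales = 72,870 × £110.41 = £8,045,576.70.
Margin of safety = (£8,045,576.70 − £5,878,237.78) ÷ £8,045,576.70 = 26.9%.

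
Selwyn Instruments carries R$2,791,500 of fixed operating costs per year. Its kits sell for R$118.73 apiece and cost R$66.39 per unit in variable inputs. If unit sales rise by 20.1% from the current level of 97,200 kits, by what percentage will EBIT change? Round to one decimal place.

+44.5%

Contribution at this volume is 97,200 × R$52.34 = R$5,087,448.00.
Subtracting fixed costs: EBIT = R$5,087,448.00 − R$2,791,500 = R$2,295,948.00.
Degree of operating leverage = R$5,087,448.00 / R$2,295,948.00 = 2.2158.
%ΔEBIT = DOL × %ΔSales = 2.2158 × +20.1% = +44.5%.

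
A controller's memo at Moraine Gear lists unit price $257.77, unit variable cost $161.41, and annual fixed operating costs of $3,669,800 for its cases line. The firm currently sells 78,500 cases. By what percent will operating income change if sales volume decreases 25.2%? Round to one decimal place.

-48.9%

Contribution at this volume is 78,500 × $96.36 = $7,564,260.00.
Operating income = contribution − fixed costs = $7,564,260.00 − $3,669,800 = $3,894,460.00.
Degree of operating leverage = $7,564,260.00 / $3,894,460.00 = 1.9423.
Operating income changes by 1.9423 × -25.2% = -48.9%.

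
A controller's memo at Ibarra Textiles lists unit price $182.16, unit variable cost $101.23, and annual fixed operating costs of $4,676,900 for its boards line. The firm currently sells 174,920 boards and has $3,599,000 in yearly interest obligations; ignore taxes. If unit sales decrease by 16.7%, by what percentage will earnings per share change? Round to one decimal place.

At 174,920 units, contribution = 174,920 × $80.93 = $14,156,275.60.
EBIT = $14,156,275.60 − $4,676,900 = $9,479,375.60.
Interest = $3,599,000.00, so EBIT − I = $5,880,375.60.
DCL = total CM / (EBIT − I) = $14,156,275.60 / $5,880,375.60 = 2.4074.
%ΔEPS = DCL × %ΔSales = 2.4074 × -16.7% = -40.2%.

-40.2%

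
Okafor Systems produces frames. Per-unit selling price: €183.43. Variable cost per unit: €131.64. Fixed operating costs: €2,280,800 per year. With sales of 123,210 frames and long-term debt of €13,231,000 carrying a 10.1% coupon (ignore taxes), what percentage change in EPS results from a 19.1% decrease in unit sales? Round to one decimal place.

At 123,210 units, contribution = 123,210 × €51.79 = €6,381,045.90.
Subtracting fixed costs: EBIT = €6,381,045.90 − €2,280,800 = €4,100,245.90.
Interest = €1,336,331.00, so EBIT − I = €2,763,914.90.
DCL = total CM / (EBIT − I) = €6,381,045.90 / €2,763,914.90 = 2.3087.
%ΔEPS = DCL × %ΔSales = 2.3087 × -19.1% = -44.1%.

-44.1%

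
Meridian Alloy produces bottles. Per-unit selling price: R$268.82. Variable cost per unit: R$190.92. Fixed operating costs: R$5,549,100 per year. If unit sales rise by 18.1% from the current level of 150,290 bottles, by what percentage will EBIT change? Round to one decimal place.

Contribution at this volume is 150,290 × R$77.90 = R$11,707,591.00.
EBIT = R$11,707,591.00 − R$5,549,100 = R$6,158,491.00.
DOL = contribution ÷ EBIT = R$11,707,591.00 ÷ R$6,158,491.00 = 1.9010.
So EBIT moves 1.9010 × (+18.1%) = +34.4%.

+34.4%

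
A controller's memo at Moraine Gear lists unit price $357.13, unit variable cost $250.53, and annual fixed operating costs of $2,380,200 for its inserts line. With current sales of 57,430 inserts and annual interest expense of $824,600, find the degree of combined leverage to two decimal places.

2.10

At 57,430 units, contribution = 57,430 × $106.60 = $6,122,038.00.
EBIT = $6,122,038.00 − $2,380,200 = $3,741,838.00. Interest = $824,600.00, so EBIT − I = $2,917,238.00.
Degree of total leverage = total CM / (EBIT − interest) = $6,122,038.00 / $2,917,238.00 = 2.0986.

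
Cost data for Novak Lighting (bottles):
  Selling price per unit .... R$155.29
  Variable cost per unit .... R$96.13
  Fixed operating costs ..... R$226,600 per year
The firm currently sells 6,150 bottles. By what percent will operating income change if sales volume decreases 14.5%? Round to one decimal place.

Contribution at this volume is 6,150 × R$59.16 = R$363,834.00.
Operating income = contribution − fixed costs = R$363,834.00 − R$226,600 = R$137,234.00.
So DOL = total CM / EBIT = R$363,834.00 / R$137,234.00 = 2.6512.
Operating income changes by 2.6512 × -14.5% = -38.4%.

-38.4%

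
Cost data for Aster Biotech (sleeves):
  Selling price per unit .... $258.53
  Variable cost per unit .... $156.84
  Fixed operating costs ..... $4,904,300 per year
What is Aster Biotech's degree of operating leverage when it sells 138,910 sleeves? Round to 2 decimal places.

Total contribution margin = 138,910 × $101.69 = $14,125,757.90.
Subtracting fixed costs: EBIT = $14,125,757.90 − $4,904,300 = $9,221,457.90.
DOL = contribution ÷ EBIT = $14,125,757.90 ÷ $9,221,457.90 = 1.5318.

1.53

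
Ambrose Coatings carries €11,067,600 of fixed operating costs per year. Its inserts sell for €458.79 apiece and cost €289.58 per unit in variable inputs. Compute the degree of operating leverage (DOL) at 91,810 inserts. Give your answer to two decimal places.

3.48

Contribution at this volume is 91,810 × €169.21 = €15,535,170.10.
Operating income = contribution − fixed costs = €15,535,170.10 − €11,067,600 = €4,467,570.10.
So DOL = total CM / EBIT = €15,535,170.10 / €4,467,570.10 = 3.4773.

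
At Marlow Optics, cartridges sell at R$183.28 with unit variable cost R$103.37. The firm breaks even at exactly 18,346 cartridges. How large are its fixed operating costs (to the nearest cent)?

R$1,466,028.86

Unit CM = price − variable cost = R$183.28 − R$103.37 = R$79.91.
Since BE = FC / CM, FC = 18,346 × R$79.91 = R$1,466,028.86.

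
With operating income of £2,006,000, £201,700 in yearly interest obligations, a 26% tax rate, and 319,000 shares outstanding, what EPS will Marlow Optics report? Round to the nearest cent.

Interest = £201,700.00, so EBT = £2,006,000 − £201,700.00 = £1,804,300.00.
After tax at 26%: net income = £1,804,300.00 × 0.74 = £1,335,182.00.
Per share: £1,335,182.00 / 319,000 shares = £4.19.

£4.19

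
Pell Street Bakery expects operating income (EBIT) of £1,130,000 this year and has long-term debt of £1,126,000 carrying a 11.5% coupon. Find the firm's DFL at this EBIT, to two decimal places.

Interest = £129,490.00.
DFL = EBIT ÷ (EBIT − I) = £1,130,000 ÷ (£1,130,000 − £129,490.00) = £1,130,000 ÷ £1,000,510.00 = 1.1294.

1.13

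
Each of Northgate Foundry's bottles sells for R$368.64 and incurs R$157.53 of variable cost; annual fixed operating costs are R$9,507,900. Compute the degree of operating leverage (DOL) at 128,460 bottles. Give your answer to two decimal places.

Total contribution margin = 128,460 × R$211.11 = R$27,119,190.60.
Subtracting fixed costs: EBIT = R$27,119,190.60 − R$9,507,900 = R$17,611,290.60.
DOL = contribution ÷ EBIT = R$27,119,190.60 ÷ R$17,611,290.60 = 1.5399.

1.54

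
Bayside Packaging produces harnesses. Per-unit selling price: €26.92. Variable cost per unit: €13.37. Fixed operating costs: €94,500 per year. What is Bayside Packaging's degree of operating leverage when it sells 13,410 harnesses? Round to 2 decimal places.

2.08

At 13,410 units, contribution = 13,410 × €13.55 = €181,705.50.
Subtracting fixed costs: EBIT = €181,705.50 − €94,500 = €87,205.50.
DOL = contribution ÷ EBIT = €181,705.50 ÷ €87,205.50 = 2.0836.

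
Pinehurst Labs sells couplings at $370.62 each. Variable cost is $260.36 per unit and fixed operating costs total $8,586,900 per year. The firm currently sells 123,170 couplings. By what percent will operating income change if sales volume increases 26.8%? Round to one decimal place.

Contribution at this volume is 123,170 × $110.26 = $13,580,724.20.
Subtracting fixed costs: EBIT = $13,580,724.20 − $8,586,900 = $4,993,824.20.
Degree of operating leverage = $13,580,724.20 / $4,993,824.20 = 2.7195.
%ΔEBIT = DOL × %ΔSales = 2.7195 × +26.8% = +72.9%.

+72.9%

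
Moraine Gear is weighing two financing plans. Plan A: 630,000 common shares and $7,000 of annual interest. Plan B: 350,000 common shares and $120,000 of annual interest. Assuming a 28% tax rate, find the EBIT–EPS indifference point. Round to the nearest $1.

Set EPS_A = EPS_B: (EBIT − $7,000)(1 − 0.28) ÷ 630,000 = (EBIT − $120,000)(1 − 0.28) ÷ 350,000.
Cancelling (1 − t) and cross-multiplying: 350,000·(EBIT − 7,000) = 630,000·(EBIT − 120,000).
EBIT × (630,000 − 350,000) = 120,000 × 630,000 − 7,000 × 350,000 = 73,150,000,000, so EBIT = 73,150,000,000 ÷ 280,000 = 261,250.00.

$261,250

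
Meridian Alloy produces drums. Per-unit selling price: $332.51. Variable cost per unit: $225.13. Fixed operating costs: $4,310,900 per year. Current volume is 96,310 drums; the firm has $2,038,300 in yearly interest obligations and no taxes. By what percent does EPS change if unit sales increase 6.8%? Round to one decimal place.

Total contribution margin = 96,310 × $107.38 = $10,341,767.80.
Operating income = contribution − fixed costs = $10,341,767.80 − $4,310,900 = $6,030,867.80.
Interest = $2,038,300.00, so EBIT − I = $3,992,567.80.
DCL = total CM / (EBIT − I) = $10,341,767.80 / $3,992,567.80 = 2.5903.
EPS therefore changes by 2.5903 × (+6.8%) = +17.6%.

+17.6%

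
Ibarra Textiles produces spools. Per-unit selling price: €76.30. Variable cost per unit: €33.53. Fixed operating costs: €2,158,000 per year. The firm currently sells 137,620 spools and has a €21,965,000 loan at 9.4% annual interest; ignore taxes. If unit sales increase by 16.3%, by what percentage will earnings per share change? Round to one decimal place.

Total contribution margin = 137,620 × €42.77 = €5,886,007.40.
Subtracting fixed costs: EBIT = €5,886,007.40 − €2,158,000 = €3,728,007.40.
After interest of €2,064,710.00, pre-tax earnings = €1,663,297.40.
Degree of combined leverage = contribution ÷ (EBIT − I) = €5,886,007.40 ÷ €1,663,297.40 = 3.5388.
EPS therefore changes by 3.5388 × (+16.3%) = +57.7%.

+57.7%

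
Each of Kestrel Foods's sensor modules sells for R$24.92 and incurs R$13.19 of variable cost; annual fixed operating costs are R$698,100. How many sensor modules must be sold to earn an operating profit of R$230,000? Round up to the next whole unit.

Each unit contributes R$24.92 − R$13.19 = R$11.73.
Units = (FC + target) / CM = (R$698,100 + R$230,000) / R$11.73 = 79,121.91, so 79,122 sensor modules.

79,122 sensor modules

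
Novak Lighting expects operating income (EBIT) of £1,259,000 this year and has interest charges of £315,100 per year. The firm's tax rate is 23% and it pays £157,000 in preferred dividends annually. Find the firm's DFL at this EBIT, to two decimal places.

Annual interest charges come to £315,100.00.
Preferred dividends grossed up pre-tax: £157,000 / (1 − 0.23) = £203,896.10.
DFL = EBIT ÷ [EBIT − I − D_p/(1−t)] = £1,259,000 ÷ [£1,259,000 − £315,100.00 − £203,896.10] = £1,259,000 ÷ £740,003.90 = 1.7013.

1.70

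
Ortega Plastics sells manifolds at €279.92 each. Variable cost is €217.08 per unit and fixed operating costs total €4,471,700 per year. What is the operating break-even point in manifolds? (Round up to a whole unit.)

Contribution margin per unit = €279.92 − €217.08 = €62.84.
Units to break even: €4,471,700 ÷ €62.84 = 71,160.09, rounded up to 71,161.

71,161 manifolds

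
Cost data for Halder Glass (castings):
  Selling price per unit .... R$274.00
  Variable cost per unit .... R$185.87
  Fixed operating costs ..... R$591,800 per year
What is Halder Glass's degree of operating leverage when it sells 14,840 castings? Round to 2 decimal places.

1.83

Total contribution margin = 14,840 × R$88.13 = R$1,307,849.20.
Operating income = contribution − fixed costs = R$1,307,849.20 − R$591,800 = R$716,049.20.
DOL = contribution ÷ EBIT = R$1,307,849.20 ÷ R$716,049.20 = 1.8265.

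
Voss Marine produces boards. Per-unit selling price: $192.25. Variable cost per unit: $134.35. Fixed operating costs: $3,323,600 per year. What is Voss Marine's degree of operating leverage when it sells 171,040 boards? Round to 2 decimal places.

At 171,040 units, contribution = 171,040 × $57.90 = $9,903,216.00.
Operating income = contribution − fixed costs = $9,903,216.00 − $3,323,600 = $6,579,616.00.
Degree of operating leverage = $9,903,216.00 / $6,579,616.00 = 1.5051.

1.51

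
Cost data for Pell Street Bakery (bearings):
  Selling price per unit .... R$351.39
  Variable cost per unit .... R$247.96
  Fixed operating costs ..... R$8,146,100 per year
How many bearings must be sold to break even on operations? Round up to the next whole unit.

78,760 bearings

Unit CM = price − variable cost = R$351.39 − R$247.96 = R$103.43.
Units to break even: R$8,146,100 ÷ R$103.43 = 78,759.55, rounded up to 78,760.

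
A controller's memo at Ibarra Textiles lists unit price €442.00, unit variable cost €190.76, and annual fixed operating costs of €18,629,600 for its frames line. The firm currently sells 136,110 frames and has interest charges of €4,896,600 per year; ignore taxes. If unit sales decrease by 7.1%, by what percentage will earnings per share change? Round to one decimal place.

-22.8%

Total contribution margin = 136,110 × €251.24 = €34,196,276.40.
Subtracting fixed costs: EBIT = €34,196,276.40 − €18,629,600 = €15,566,676.40.
Interest = €4,896,600.00, so EBIT − I = €10,670,076.40.
Degree of combined leverage = contribution ÷ (EBIT − I) = €34,196,276.40 ÷ €10,670,076.40 = 3.2049.
%ΔEPS = DCL × %ΔSales = 3.2049 × -7.1% = -22.8%.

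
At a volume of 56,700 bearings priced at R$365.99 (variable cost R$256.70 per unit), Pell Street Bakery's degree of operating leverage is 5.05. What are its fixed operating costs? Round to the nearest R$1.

R$4,969,665

At 56,700 units, contribution = 56,700 × R$109.29 = R$6,196,743.00.
DOL = contribution / EBIT, so EBIT = R$6,196,743.00 / 5.05 = R$1,227,077.82.
And FC = contribution − EBIT = R$6,196,743.00 − R$1,227,077.82 = R$4,969,665.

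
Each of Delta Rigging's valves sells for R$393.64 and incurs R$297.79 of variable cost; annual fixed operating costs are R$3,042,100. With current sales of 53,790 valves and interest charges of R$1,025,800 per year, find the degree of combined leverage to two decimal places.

4.74

Contribution at this volume is 53,790 × R$95.85 = R$5,155,771.50.
Subtracting fixed costs: EBIT = R$5,155,771.50 − R$3,042,100 = R$2,113,671.50. Interest = R$1,025,800.00, so EBIT − I = R$1,087,871.50.
Degree of total leverage = total CM / (EBIT − interest) = R$5,155,771.50 / R$1,087,871.50 = 4.7393.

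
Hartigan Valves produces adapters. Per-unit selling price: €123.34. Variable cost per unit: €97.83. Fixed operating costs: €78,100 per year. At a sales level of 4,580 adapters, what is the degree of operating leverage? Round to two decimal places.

Contribution at this volume is 4,580 × €25.51 = €116,835.80.
EBIT = €116,835.80 − €78,100 = €38,735.80.
So DOL = total CM / EBIT = €116,835.80 / €38,735.80 = 3.0162.

3.02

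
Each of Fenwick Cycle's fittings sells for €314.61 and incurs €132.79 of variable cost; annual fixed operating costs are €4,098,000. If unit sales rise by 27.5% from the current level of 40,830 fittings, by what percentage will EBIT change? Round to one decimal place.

At 40,830 units, contribution = 40,830 × €181.82 = €7,423,710.60.
Subtracting fixed costs: EBIT = €7,423,710.60 − €4,098,000 = €3,325,710.60.
Degree of operating leverage = €7,423,710.60 / €3,325,710.60 = 2.2322.
%ΔEBIT = DOL × %ΔSales = 2.2322 × +27.5% = +61.4%.

+61.4%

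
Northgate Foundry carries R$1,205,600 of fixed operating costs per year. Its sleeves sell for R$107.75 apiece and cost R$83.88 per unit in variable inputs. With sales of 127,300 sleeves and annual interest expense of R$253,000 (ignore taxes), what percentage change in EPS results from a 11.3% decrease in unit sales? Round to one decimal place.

Contribution at this volume is 127,300 × R$23.87 = R$3,038,651.00.
EBIT = R$3,038,651.00 − R$1,205,600 = R$1,833,051.00.
After interest of R$253,000.00, pre-tax earnings = R$1,580,051.00.
Degree of combined leverage = contribution ÷ (EBIT − I) = R$3,038,651.00 ÷ R$1,580,051.00 = 1.9231.
EPS therefore changes by 1.9231 × (-11.3%) = -21.7%.

-21.7%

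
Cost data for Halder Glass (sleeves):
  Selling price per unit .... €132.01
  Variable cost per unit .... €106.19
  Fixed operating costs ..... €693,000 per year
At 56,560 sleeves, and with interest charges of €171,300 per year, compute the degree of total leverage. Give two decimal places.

2.45

At 56,560 units, contribution = 56,560 × €25.82 = €1,460,379.20.
Subtracting fixed costs: EBIT = €1,460,379.20 − €693,000 = €767,379.20. Interest = €171,300.00, so EBIT − I = €596,079.20.
Degree of total leverage = total CM / (EBIT − interest) = €1,460,379.20 / €596,079.20 = 2.4500.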